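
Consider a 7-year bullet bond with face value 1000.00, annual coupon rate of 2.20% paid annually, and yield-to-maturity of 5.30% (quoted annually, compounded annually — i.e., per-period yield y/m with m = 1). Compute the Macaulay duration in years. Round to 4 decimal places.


Coupon per period c = face * coupon_rate / m = 22.000000
Periods per year m = 1; per-period yield y/m = 0.053000
Number of cashflows N = 7
Cashflows (t years, CF_t, discount factor 1/(1+y/m)^(m*t), PV):
  t = 1.0000: CF_t = 22.000000, DF = 0.949668, PV = 20.892688
  t = 2.0000: CF_t = 22.000000, DF = 0.901869, PV = 19.841109
  t = 3.0000: CF_t = 22.000000, DF = 0.856475, PV = 18.842458
  t = 4.0000: CF_t = 22.000000, DF = 0.813367, PV = 17.894073
  t = 5.0000: CF_t = 22.000000, DF = 0.772428, PV = 16.993421
  t = 6.0000: CF_t = 22.000000, DF = 0.733550, PV = 16.138102
  t = 7.0000: CF_t = 1022.000000, DF = 0.696629, PV = 711.954595
Price P = sum_t PV_t = 822.556446
Macaulay numerator sum_t t * PV_t:
  t * PV_t at t = 1.0000: 20.892688
  t * PV_t at t = 2.0000: 39.682218
  t * PV_t at t = 3.0000: 56.527375
  t * PV_t at t = 4.0000: 71.576291
  t * PV_t at t = 5.0000: 84.967107
  t * PV_t at t = 6.0000: 96.828611
  t * PV_t at t = 7.0000: 4983.682167
Macaulay duration D = (sum_t t * PV_t) / P = 5354.156456 / 822.556446 = 6.509166

Answer: Macaulay duration = 6.5092 years


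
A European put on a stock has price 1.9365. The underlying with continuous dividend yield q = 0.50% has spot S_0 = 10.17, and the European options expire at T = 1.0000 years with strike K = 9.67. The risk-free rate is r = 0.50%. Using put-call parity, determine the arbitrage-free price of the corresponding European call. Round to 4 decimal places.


Put-call parity: C - P = S_0 * exp(-qT) - K * exp(-rT).
S_0 * exp(-qT) = 10.1700 * 0.99501248 = 10.11927691
K * exp(-rT) = 9.6700 * 0.99501248 = 9.62177067
C = P + S*exp(-qT) - K*exp(-rT)
C = 1.9365 + 10.11927691 - 9.62177067 = 2.4340

Answer: Call price = 2.4340


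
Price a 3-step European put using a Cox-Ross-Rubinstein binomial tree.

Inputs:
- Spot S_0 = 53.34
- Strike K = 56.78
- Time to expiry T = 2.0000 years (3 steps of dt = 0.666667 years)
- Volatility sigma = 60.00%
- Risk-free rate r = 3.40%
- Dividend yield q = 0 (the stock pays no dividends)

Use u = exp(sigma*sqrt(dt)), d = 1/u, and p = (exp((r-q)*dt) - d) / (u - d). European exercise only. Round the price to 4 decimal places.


Answer: Price = V(0,0) = 18.5816

Derivation:
dt = T/N = 0.666667
u = exp(sigma*sqrt(dt)) = 1.632150; d = 1/u = 0.612689
p = (exp((r-q)*dt) - d) / (u - d) = 0.402405
Discount per step: exp(-r*dt) = 0.977588
Stock lattice S(k, i) with i counting down-moves:
  k=0: S(0,0) = 53.3400
  k=1: S(1,0) = 87.0589; S(1,1) = 32.6808
  k=2: S(2,0) = 142.0931; S(2,1) = 53.3400; S(2,2) = 20.0232
  k=3: S(3,0) = 231.9172; S(3,1) = 87.0589; S(3,2) = 32.6808; S(3,3) = 12.2680
Terminal payoffs V(N, i) = max(K - S_T, 0):
  V(3,0) = 0.000000; V(3,1) = 0.000000; V(3,2) = 24.099173; V(3,3) = 44.512019
Backward induction: V(k, i) = exp(-r*dt) * [p * V(k+1, i) + (1-p) * V(k+1, i+1)].
  V(2,0) = exp(-r*dt) * [p*0.000000 + (1-p)*0.000000] = 0.000000
  V(2,1) = exp(-r*dt) * [p*0.000000 + (1-p)*24.099173] = 14.078771
  V(2,2) = exp(-r*dt) * [p*24.099173 + (1-p)*44.512019] = 35.484283
  V(1,0) = exp(-r*dt) * [p*0.000000 + (1-p)*14.078771] = 8.224838
  V(1,1) = exp(-r*dt) * [p*14.078771 + (1-p)*35.484283] = 26.268372
  V(0,0) = exp(-r*dt) * [p*8.224838 + (1-p)*26.268372] = 18.581563


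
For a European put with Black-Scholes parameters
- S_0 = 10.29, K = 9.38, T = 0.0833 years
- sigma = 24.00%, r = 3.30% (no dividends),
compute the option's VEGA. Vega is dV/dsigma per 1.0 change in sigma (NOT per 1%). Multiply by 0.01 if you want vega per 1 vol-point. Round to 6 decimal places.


d1 = 1.4110481115; d2 = 1.3417799370
phi(d1) = 0.1474203986; exp(-qT) = 1.0000000000; exp(-rT) = 0.9972548748
Vega = S * exp(-qT) * phi(d1) * sqrt(T) = 10.2900 * 1.0000000000 * 0.1474203986 * 0.2886173938 = 0.437820

Answer: Vega = 0.437820


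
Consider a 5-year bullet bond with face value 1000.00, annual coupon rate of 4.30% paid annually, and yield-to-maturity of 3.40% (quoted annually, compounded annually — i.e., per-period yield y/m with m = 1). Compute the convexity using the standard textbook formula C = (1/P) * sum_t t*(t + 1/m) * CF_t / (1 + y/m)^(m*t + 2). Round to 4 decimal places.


Coupon per period c = face * coupon_rate / m = 43.000000
Periods per year m = 1; per-period yield y/m = 0.034000
Number of cashflows N = 5
Cashflows (t years, CF_t, discount factor 1/(1+y/m)^(m*t), PV):
  t = 1.0000: CF_t = 43.000000, DF = 0.967118, PV = 41.586074
  t = 2.0000: CF_t = 43.000000, DF = 0.935317, PV = 40.218640
  t = 3.0000: CF_t = 43.000000, DF = 0.904562, PV = 38.896170
  t = 4.0000: CF_t = 43.000000, DF = 0.874818, PV = 37.617186
  t = 5.0000: CF_t = 1043.000000, DF = 0.846052, PV = 882.432743
Price P = sum_t PV_t = 1040.750812
Convexity numerator sum_t t*(t + 1/m) * CF_t / (1+y/m)^(m*t + 2):
  t = 1.0000: term = 77.792340
  t = 2.0000: term = 225.703114
  t = 3.0000: term = 436.563083
  t = 4.0000: term = 703.680018
  t = 5.0000: term = 24760.635777
Convexity = (1/P) * sum = 26204.374332 / 1040.750812 = 25.178337

Answer: Convexity = 25.1783


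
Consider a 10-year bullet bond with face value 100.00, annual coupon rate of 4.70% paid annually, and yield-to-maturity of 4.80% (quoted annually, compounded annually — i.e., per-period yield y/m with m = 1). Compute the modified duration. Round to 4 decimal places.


Coupon per period c = face * coupon_rate / m = 4.700000
Periods per year m = 1; per-period yield y/m = 0.048000
Number of cashflows N = 10
Cashflows (t years, CF_t, discount factor 1/(1+y/m)^(m*t), PV):
  t = 1.0000: CF_t = 4.700000, DF = 0.954198, PV = 4.484733
  t = 2.0000: CF_t = 4.700000, DF = 0.910495, PV = 4.279325
  t = 3.0000: CF_t = 4.700000, DF = 0.868793, PV = 4.083326
  t = 4.0000: CF_t = 4.700000, DF = 0.829001, PV = 3.896303
  t = 5.0000: CF_t = 4.700000, DF = 0.791031, PV = 3.717846
  t = 6.0000: CF_t = 4.700000, DF = 0.754801, PV = 3.547563
  t = 7.0000: CF_t = 4.700000, DF = 0.720230, PV = 3.385080
  t = 8.0000: CF_t = 4.700000, DF = 0.687242, PV = 3.230038
  t = 9.0000: CF_t = 4.700000, DF = 0.655765, PV = 3.082097
  t = 10.0000: CF_t = 104.700000, DF = 0.625730, PV = 65.513961
Price P = sum_t PV_t = 99.220271
First compute Macaulay numerator sum_t t * PV_t:
  t * PV_t at t = 1.0000: 4.484733
  t * PV_t at t = 2.0000: 8.558650
  t * PV_t at t = 3.0000: 12.249977
  t * PV_t at t = 4.0000: 15.585212
  t * PV_t at t = 5.0000: 18.589232
  t * PV_t at t = 6.0000: 21.285380
  t * PV_t at t = 7.0000: 23.695557
  t * PV_t at t = 8.0000: 25.840302
  t * PV_t at t = 9.0000: 27.738874
  t * PV_t at t = 10.0000: 655.139606
Macaulay duration D = 813.167523 / 99.220271 = 8.195578
Modified duration = D / (1 + y/m) = 8.195578 / (1 + 0.048000) = 7.820208

Answer: Modified duration = 7.8202


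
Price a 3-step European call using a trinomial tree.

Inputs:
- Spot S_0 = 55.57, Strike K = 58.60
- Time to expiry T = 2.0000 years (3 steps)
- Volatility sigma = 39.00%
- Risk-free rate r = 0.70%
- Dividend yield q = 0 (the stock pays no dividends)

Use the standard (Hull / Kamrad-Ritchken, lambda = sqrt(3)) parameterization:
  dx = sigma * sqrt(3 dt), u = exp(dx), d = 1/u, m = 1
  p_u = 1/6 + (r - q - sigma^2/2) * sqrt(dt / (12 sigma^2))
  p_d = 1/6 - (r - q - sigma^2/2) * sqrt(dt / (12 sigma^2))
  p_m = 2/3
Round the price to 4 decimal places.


Answer: Price = V(0,0) = 10.3817

Derivation:
dt = T/N = 0.666667; dx = sigma*sqrt(3*dt) = 0.551543
u = exp(dx) = 1.735930; d = 1/u = 0.576060
p_u = 0.124935, p_m = 0.666667, p_d = 0.208398
Discount per step: exp(-r*dt) = 0.995344
Stock lattice S(k, j) with j the centered position index:
  k=0: S(0,+0) = 55.5700
  k=1: S(1,-1) = 32.0117; S(1,+0) = 55.5700; S(1,+1) = 96.4656
  k=2: S(2,-2) = 18.4406; S(2,-1) = 32.0117; S(2,+0) = 55.5700; S(2,+1) = 96.4656; S(2,+2) = 167.4576
  k=3: S(3,-3) = 10.6229; S(3,-2) = 18.4406; S(3,-1) = 32.0117; S(3,+0) = 55.5700; S(3,+1) = 96.4656; S(3,+2) = 167.4576; S(3,+3) = 290.6946
Terminal payoffs V(N, j) = max(S_T - K, 0):
  V(3,-3) = 0.000000; V(3,-2) = 0.000000; V(3,-1) = 0.000000; V(3,+0) = 0.000000; V(3,+1) = 37.865630; V(3,+2) = 108.857580; V(3,+3) = 232.094636
Backward induction: V(k, j) = exp(-r*dt) * [p_u * V(k+1, j+1) + p_m * V(k+1, j) + p_d * V(k+1, j-1)]
  V(2,-2) = exp(-r*dt) * [p_u*0.000000 + p_m*0.000000 + p_d*0.000000] = 0.000000
  V(2,-1) = exp(-r*dt) * [p_u*0.000000 + p_m*0.000000 + p_d*0.000000] = 0.000000
  V(2,+0) = exp(-r*dt) * [p_u*37.865630 + p_m*0.000000 + p_d*0.000000] = 4.708728
  V(2,+1) = exp(-r*dt) * [p_u*108.857580 + p_m*37.865630 + p_d*0.000000] = 38.663056
  V(2,+2) = exp(-r*dt) * [p_u*232.094636 + p_m*108.857580 + p_d*37.865630] = 108.950030
  V(1,-1) = exp(-r*dt) * [p_u*4.708728 + p_m*0.000000 + p_d*0.000000] = 0.585547
  V(1,+0) = exp(-r*dt) * [p_u*38.663056 + p_m*4.708728 + p_d*0.000000] = 7.932427
  V(1,+1) = exp(-r*dt) * [p_u*108.950030 + p_m*38.663056 + p_d*4.708728] = 40.180416
  V(0,+0) = exp(-r*dt) * [p_u*40.180416 + p_m*7.932427 + p_d*0.585547] = 10.381702


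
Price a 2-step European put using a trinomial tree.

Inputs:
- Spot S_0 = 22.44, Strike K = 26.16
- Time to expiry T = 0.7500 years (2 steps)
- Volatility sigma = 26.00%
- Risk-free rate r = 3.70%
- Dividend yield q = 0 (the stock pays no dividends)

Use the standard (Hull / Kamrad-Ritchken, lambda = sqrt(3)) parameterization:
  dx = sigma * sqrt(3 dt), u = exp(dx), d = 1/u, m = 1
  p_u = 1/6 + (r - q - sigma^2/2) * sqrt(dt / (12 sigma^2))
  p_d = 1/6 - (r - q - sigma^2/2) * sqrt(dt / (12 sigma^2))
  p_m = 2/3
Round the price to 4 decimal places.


dt = T/N = 0.375000; dx = sigma*sqrt(3*dt) = 0.275772
u = exp(dx) = 1.317547; d = 1/u = 0.758986
p_u = 0.168842, p_m = 0.666667, p_d = 0.164491
Discount per step: exp(-r*dt) = 0.986221
Stock lattice S(k, j) with j the centered position index:
  k=0: S(0,+0) = 22.4400
  k=1: S(1,-1) = 17.0317; S(1,+0) = 22.4400; S(1,+1) = 29.5658
  k=2: S(2,-2) = 12.9268; S(2,-1) = 17.0317; S(2,+0) = 22.4400; S(2,+1) = 29.5658; S(2,+2) = 38.9543
Terminal payoffs V(N, j) = max(K - S_T, 0):
  V(2,-2) = 13.233211; V(2,-1) = 9.128349; V(2,+0) = 3.720000; V(2,+1) = 0.000000; V(2,+2) = 0.000000
Backward induction: V(k, j) = exp(-r*dt) * [p_u * V(k+1, j+1) + p_m * V(k+1, j) + p_d * V(k+1, j-1)]
  V(1,-1) = exp(-r*dt) * [p_u*3.720000 + p_m*9.128349 + p_d*13.233211] = 8.767901
  V(1,+0) = exp(-r*dt) * [p_u*0.000000 + p_m*3.720000 + p_d*9.128349] = 3.926669
  V(1,+1) = exp(-r*dt) * [p_u*0.000000 + p_m*0.000000 + p_d*3.720000] = 0.603475
  V(0,+0) = exp(-r*dt) * [p_u*0.603475 + p_m*3.926669 + p_d*8.767901] = 4.104564

Answer: Price = V(0,0) = 4.1046


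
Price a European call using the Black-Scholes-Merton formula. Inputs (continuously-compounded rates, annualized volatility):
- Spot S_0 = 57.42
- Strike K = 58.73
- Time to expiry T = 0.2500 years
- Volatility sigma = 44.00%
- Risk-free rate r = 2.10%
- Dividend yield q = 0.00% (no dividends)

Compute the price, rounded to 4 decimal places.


d1 = (ln(S/K) + (r - q + 0.5*sigma^2) * T) / (sigma * sqrt(T)) = 0.03132730
d2 = d1 - sigma * sqrt(T) = -0.18867270
exp(-rT) = 0.99476376; exp(-qT) = 1.00000000
C = S_0 * exp(-qT) * N(d1) - K * exp(-rT) * N(d2)
N(d1) = 0.51249574; N(d2) = 0.42517467
C = 57.4200 * 1.00000000 * 0.51249574 - 58.7300 * 0.99476376 * 0.42517467 = 4.5877

Answer: Price = 4.5877


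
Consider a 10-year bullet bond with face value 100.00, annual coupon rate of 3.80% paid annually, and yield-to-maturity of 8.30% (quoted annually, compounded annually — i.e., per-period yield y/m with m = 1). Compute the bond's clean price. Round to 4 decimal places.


Answer: Price = 70.2090

Derivation:
Coupon per period c = face * coupon_rate / m = 3.800000
Periods per year m = 1; per-period yield y/m = 0.083000
Number of cashflows N = 10
Cashflows (t years, CF_t, discount factor 1/(1+y/m)^(m*t), PV):
  t = 1.0000: CF_t = 3.800000, DF = 0.923361, PV = 3.508772
  t = 2.0000: CF_t = 3.800000, DF = 0.852596, PV = 3.239863
  t = 3.0000: CF_t = 3.800000, DF = 0.787254, PV = 2.991564
  t = 4.0000: CF_t = 3.800000, DF = 0.726919, PV = 2.762293
  t = 5.0000: CF_t = 3.800000, DF = 0.671209, PV = 2.550594
  t = 6.0000: CF_t = 3.800000, DF = 0.619768, PV = 2.355119
  t = 7.0000: CF_t = 3.800000, DF = 0.572270, PV = 2.174625
  t = 8.0000: CF_t = 3.800000, DF = 0.528412, PV = 2.007964
  t = 9.0000: CF_t = 3.800000, DF = 0.487915, PV = 1.854076
  t = 10.0000: CF_t = 103.800000, DF = 0.450521, PV = 46.764122
Price P = sum_t PV_t = 70.208992


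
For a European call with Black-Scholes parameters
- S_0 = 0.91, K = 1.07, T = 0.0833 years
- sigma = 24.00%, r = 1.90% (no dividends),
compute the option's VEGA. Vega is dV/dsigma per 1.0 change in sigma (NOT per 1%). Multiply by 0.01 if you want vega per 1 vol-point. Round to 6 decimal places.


d1 = -2.2808106185; d2 = -2.3500787930
phi(d1) = 0.0295998178; exp(-qT) = 1.0000000000; exp(-rT) = 0.9984185518
Vega = S * exp(-qT) * phi(d1) * sqrt(T) = 0.9100 * 1.0000000000 * 0.0295998178 * 0.2886173938 = 0.007774

Answer: Vega = 0.007774


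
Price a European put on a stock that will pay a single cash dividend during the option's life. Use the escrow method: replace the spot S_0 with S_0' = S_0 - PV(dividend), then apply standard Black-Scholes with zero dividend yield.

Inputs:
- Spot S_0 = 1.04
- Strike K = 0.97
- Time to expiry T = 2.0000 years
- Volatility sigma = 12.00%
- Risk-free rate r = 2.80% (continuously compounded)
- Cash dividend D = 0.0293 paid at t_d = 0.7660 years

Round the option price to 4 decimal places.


Answer: Price = 0.0286

Derivation:
PV(D) = D * exp(-r * t_d) = 0.0293 * 0.97878037 = 0.02867826
S_0' = S_0 - PV(D) = 1.0400 - 0.02867826 = 1.01132174
d1 = (ln(S_0'/K) + (r + sigma^2/2)*T) / (sigma*sqrt(T)) = 0.66065771
d2 = d1 - sigma*sqrt(T) = 0.49095208
exp(-rT) = 0.94553914
N(-d1) = 0.25441592; N(-d2) = 0.31173017
P = K * exp(-rT) * N(-d2) - S_0' * N(-d1) = 0.9700 * 0.94553914 * 0.31173017 - 1.01132174 * 0.25441592 = 0.0286


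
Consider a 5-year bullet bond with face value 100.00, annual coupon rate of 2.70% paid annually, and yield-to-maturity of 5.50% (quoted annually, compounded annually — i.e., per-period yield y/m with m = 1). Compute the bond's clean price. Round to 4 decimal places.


Coupon per period c = face * coupon_rate / m = 2.700000
Periods per year m = 1; per-period yield y/m = 0.055000
Number of cashflows N = 5
Cashflows (t years, CF_t, discount factor 1/(1+y/m)^(m*t), PV):
  t = 1.0000: CF_t = 2.700000, DF = 0.947867, PV = 2.559242
  t = 2.0000: CF_t = 2.700000, DF = 0.898452, PV = 2.425822
  t = 3.0000: CF_t = 2.700000, DF = 0.851614, PV = 2.299357
  t = 4.0000: CF_t = 2.700000, DF = 0.807217, PV = 2.179485
  t = 5.0000: CF_t = 102.700000, DF = 0.765134, PV = 78.579298
Price P = sum_t PV_t = 88.043203

Answer: Price = 88.0432


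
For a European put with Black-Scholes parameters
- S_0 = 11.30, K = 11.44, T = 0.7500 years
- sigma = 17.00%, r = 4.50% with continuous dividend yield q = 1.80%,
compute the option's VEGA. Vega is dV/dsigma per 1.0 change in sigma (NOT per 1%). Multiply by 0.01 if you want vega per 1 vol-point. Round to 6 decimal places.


Answer: Vega = 3.820542

Derivation:
d1 = 0.1275213222; d2 = -0.0197029965
phi(d1) = 0.3957116945; exp(-qT) = 0.9865907163; exp(-rT) = 0.9668131777
Vega = S * exp(-qT) * phi(d1) * sqrt(T) = 11.3000 * 0.9865907163 * 0.3957116945 * 0.8660254038 = 3.820542


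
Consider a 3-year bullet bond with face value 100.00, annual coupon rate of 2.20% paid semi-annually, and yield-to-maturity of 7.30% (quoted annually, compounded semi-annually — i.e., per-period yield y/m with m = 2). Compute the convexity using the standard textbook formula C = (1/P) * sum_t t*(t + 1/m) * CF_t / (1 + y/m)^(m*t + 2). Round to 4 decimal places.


Coupon per period c = face * coupon_rate / m = 1.100000
Periods per year m = 2; per-period yield y/m = 0.036500
Number of cashflows N = 6
Cashflows (t years, CF_t, discount factor 1/(1+y/m)^(m*t), PV):
  t = 0.5000: CF_t = 1.100000, DF = 0.964785, PV = 1.061264
  t = 1.0000: CF_t = 1.100000, DF = 0.930811, PV = 1.023892
  t = 1.5000: CF_t = 1.100000, DF = 0.898033, PV = 0.987836
  t = 2.0000: CF_t = 1.100000, DF = 0.866409, PV = 0.953050
  t = 2.5000: CF_t = 1.100000, DF = 0.835898, PV = 0.919488
  t = 3.0000: CF_t = 101.100000, DF = 0.806462, PV = 81.533356
Price P = sum_t PV_t = 86.478885
Convexity numerator sum_t t*(t + 1/m) * CF_t / (1+y/m)^(m*t + 2):
  t = 0.5000: term = 0.493918
  t = 1.0000: term = 1.429574
  t = 1.5000: term = 2.758465
  t = 2.0000: term = 4.435544
  t = 2.5000: term = 6.419021
  t = 3.0000: term = 796.867296
Convexity = (1/P) * sum = 812.403817 / 86.478885 = 9.394245

Answer: Convexity = 9.3942


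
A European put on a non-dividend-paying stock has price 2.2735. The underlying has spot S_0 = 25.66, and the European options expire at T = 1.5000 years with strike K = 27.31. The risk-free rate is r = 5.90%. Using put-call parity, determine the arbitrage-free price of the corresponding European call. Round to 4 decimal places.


Answer: Call price = 2.9366

Derivation:
Put-call parity: C - P = S_0 * exp(-qT) - K * exp(-rT).
S_0 * exp(-qT) = 25.6600 * 1.00000000 = 25.66000000
K * exp(-rT) = 27.3100 * 0.91530311 = 24.99692795
C = P + S*exp(-qT) - K*exp(-rT)
C = 2.2735 + 25.66000000 - 24.99692795 = 2.9366


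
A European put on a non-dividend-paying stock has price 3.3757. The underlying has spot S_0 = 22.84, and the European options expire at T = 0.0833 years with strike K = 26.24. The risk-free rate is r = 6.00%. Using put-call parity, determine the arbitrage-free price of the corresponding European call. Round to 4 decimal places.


Put-call parity: C - P = S_0 * exp(-qT) - K * exp(-rT).
S_0 * exp(-qT) = 22.8400 * 1.00000000 = 22.84000000
K * exp(-rT) = 26.2400 * 0.99501447 = 26.10917967
C = P + S*exp(-qT) - K*exp(-rT)
C = 3.3757 + 22.84000000 - 26.10917967 = 0.1065

Answer: Call price = 0.1065


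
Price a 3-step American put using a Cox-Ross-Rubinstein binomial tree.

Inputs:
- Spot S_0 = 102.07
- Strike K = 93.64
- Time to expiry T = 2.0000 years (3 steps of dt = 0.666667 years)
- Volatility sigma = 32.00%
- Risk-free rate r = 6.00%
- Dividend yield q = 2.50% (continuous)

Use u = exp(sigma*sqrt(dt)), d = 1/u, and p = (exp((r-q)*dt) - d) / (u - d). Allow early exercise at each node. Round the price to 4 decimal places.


dt = T/N = 0.666667
u = exp(sigma*sqrt(dt)) = 1.298590; d = 1/u = 0.770066
p = (exp((r-q)*dt) - d) / (u - d) = 0.479717
Discount per step: exp(-r*dt) = 0.960789
Stock lattice S(k, i) with i counting down-moves:
  k=0: S(0,0) = 102.0700
  k=1: S(1,0) = 132.5471; S(1,1) = 78.6006
  k=2: S(2,0) = 172.1243; S(2,1) = 102.0700; S(2,2) = 60.5277
  k=3: S(3,0) = 223.5188; S(3,1) = 132.5471; S(3,2) = 78.6006; S(3,3) = 46.6103
Terminal payoffs V(N, i) = max(K - S_T, 0):
  V(3,0) = 0.000000; V(3,1) = 0.000000; V(3,2) = 15.039352; V(3,3) = 47.029673
Backward induction: V(k, i) = exp(-r*dt) * [p * V(k+1, i) + (1-p) * V(k+1, i+1)]; then take max(V_cont, immediate exercise) for American.
  V(2,0) = exp(-r*dt) * [p*0.000000 + (1-p)*0.000000] = 0.000000; exercise = 0.000000; V(2,0) = max -> 0.000000
  V(2,1) = exp(-r*dt) * [p*0.000000 + (1-p)*15.039352] = 7.517914; exercise = 0.000000; V(2,1) = max -> 7.517914
  V(2,2) = exp(-r*dt) * [p*15.039352 + (1-p)*47.029673] = 30.441062; exercise = 33.112304; V(2,2) = max -> 33.112304
  V(1,0) = exp(-r*dt) * [p*0.000000 + (1-p)*7.517914] = 3.758076; exercise = 0.000000; V(1,0) = max -> 3.758076
  V(1,1) = exp(-r*dt) * [p*7.517914 + (1-p)*33.112304] = 20.017328; exercise = 15.039352; V(1,1) = max -> 20.017328
  V(0,0) = exp(-r*dt) * [p*3.758076 + (1-p)*20.017328] = 11.738441; exercise = 0.000000; V(0,0) = max -> 11.738441

Answer: Price = V(0,0) = 11.7384


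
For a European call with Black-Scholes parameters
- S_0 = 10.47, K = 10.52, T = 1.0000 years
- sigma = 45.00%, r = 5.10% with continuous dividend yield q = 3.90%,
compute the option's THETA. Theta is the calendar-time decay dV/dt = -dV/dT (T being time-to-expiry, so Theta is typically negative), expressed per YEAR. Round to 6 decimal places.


d1 = 0.2410795946; d2 = -0.2089204054
phi(d1) = 0.3875159698; exp(-qT) = 0.9617507091; exp(-rT) = 0.9502786705
Theta = -S*exp(-qT)*phi(d1)*sigma/(2*sqrt(T)) - r*K*exp(-rT)*N(d2) + q*S*exp(-qT)*N(d1)
N(d1) = 0.5952532862; N(d2) = 0.4172551872; sqrt(T) = 1.0000000000
Term 1 = -10.4700 * 0.9617507091 * 0.3875159698 * 0.4500 / (2 * 1.0000000000) = -0.8779733222
Term 2 = -0.0510 * 10.5200 * 0.9502786705 * 0.4172551872 = -0.2127348502
Term 3 = 0.0390 * 10.4700 * 0.9617507091 * 0.5952532862 = 0.2337629103
Theta = -0.8779733222 + (-0.2127348502) + (0.2337629103) = -0.856945

Answer: Theta = -0.856945


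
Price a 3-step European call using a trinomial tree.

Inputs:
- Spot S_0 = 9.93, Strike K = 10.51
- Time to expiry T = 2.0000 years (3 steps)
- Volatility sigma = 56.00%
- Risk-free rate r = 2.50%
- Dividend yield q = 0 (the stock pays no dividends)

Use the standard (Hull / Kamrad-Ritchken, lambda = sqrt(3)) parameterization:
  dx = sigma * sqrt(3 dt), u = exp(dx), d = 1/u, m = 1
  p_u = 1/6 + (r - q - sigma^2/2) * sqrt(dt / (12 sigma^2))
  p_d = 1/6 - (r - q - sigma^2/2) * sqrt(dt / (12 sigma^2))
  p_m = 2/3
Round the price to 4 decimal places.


Answer: Price = V(0,0) = 2.7161

Derivation:
dt = T/N = 0.666667; dx = sigma*sqrt(3*dt) = 0.791960
u = exp(dx) = 2.207718; d = 1/u = 0.452956
p_u = 0.111192, p_m = 0.666667, p_d = 0.222141
Discount per step: exp(-r*dt) = 0.983471
Stock lattice S(k, j) with j the centered position index:
  k=0: S(0,+0) = 9.9300
  k=1: S(1,-1) = 4.4979; S(1,+0) = 9.9300; S(1,+1) = 21.9226
  k=2: S(2,-2) = 2.0373; S(2,-1) = 4.4979; S(2,+0) = 9.9300; S(2,+1) = 21.9226; S(2,+2) = 48.3990
  k=3: S(3,-3) = 0.9228; S(3,-2) = 2.0373; S(3,-1) = 4.4979; S(3,+0) = 9.9300; S(3,+1) = 21.9226; S(3,+2) = 48.3990; S(3,+3) = 106.8514
Terminal payoffs V(N, j) = max(S_T - K, 0):
  V(3,-3) = 0.000000; V(3,-2) = 0.000000; V(3,-1) = 0.000000; V(3,+0) = 0.000000; V(3,+1) = 11.412644; V(3,+2) = 37.889025; V(3,+3) = 96.341419
Backward induction: V(k, j) = exp(-r*dt) * [p_u * V(k+1, j+1) + p_m * V(k+1, j) + p_d * V(k+1, j-1)]
  V(2,-2) = exp(-r*dt) * [p_u*0.000000 + p_m*0.000000 + p_d*0.000000] = 0.000000
  V(2,-1) = exp(-r*dt) * [p_u*0.000000 + p_m*0.000000 + p_d*0.000000] = 0.000000
  V(2,+0) = exp(-r*dt) * [p_u*11.412644 + p_m*0.000000 + p_d*0.000000] = 1.248025
  V(2,+1) = exp(-r*dt) * [p_u*37.889025 + p_m*11.412644 + p_d*0.000000] = 11.626012
  V(2,+2) = exp(-r*dt) * [p_u*96.341419 + p_m*37.889025 + p_d*11.412644] = 37.870539
  V(1,-1) = exp(-r*dt) * [p_u*1.248025 + p_m*0.000000 + p_d*0.000000] = 0.136477
  V(1,+0) = exp(-r*dt) * [p_u*11.626012 + p_m*1.248025 + p_d*0.000000] = 2.089623
  V(1,+1) = exp(-r*dt) * [p_u*37.870539 + p_m*11.626012 + p_d*1.248025] = 12.036541
  V(0,+0) = exp(-r*dt) * [p_u*12.036541 + p_m*2.089623 + p_d*0.136477] = 2.716123


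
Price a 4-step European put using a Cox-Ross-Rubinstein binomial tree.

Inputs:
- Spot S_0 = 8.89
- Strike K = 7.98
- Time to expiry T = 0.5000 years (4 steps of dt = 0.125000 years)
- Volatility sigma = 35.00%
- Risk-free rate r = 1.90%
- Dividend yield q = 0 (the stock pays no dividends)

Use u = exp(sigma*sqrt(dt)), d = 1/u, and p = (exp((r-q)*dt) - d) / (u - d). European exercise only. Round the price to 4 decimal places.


Answer: Price = V(0,0) = 0.4665

Derivation:
dt = T/N = 0.125000
u = exp(sigma*sqrt(dt)) = 1.131726; d = 1/u = 0.883606
p = (exp((r-q)*dt) - d) / (u - d) = 0.478687
Discount per step: exp(-r*dt) = 0.997628
Stock lattice S(k, i) with i counting down-moves:
  k=0: S(0,0) = 8.8900
  k=1: S(1,0) = 10.0610; S(1,1) = 7.8553
  k=2: S(2,0) = 11.3863; S(2,1) = 8.8900; S(2,2) = 6.9410
  k=3: S(3,0) = 12.8862; S(3,1) = 10.0610; S(3,2) = 7.8553; S(3,3) = 6.1331
  k=4: S(4,0) = 14.5837; S(4,1) = 11.3863; S(4,2) = 8.8900; S(4,3) = 6.9410; S(4,4) = 5.4192
Terminal payoffs V(N, i) = max(K - S_T, 0):
  V(4,0) = 0.000000; V(4,1) = 0.000000; V(4,2) = 0.000000; V(4,3) = 1.039043; V(4,4) = 2.560778
Backward induction: V(k, i) = exp(-r*dt) * [p * V(k+1, i) + (1-p) * V(k+1, i+1)].
  V(3,0) = exp(-r*dt) * [p*0.000000 + (1-p)*0.000000] = 0.000000
  V(3,1) = exp(-r*dt) * [p*0.000000 + (1-p)*0.000000] = 0.000000
  V(3,2) = exp(-r*dt) * [p*0.000000 + (1-p)*1.039043] = 0.540382
  V(3,3) = exp(-r*dt) * [p*1.039043 + (1-p)*2.560778] = 1.827997
  V(2,0) = exp(-r*dt) * [p*0.000000 + (1-p)*0.000000] = 0.000000
  V(2,1) = exp(-r*dt) * [p*0.000000 + (1-p)*0.540382] = 0.281040
  V(2,2) = exp(-r*dt) * [p*0.540382 + (1-p)*1.827997] = 1.208758
  V(1,0) = exp(-r*dt) * [p*0.000000 + (1-p)*0.281040] = 0.146162
  V(1,1) = exp(-r*dt) * [p*0.281040 + (1-p)*1.208758] = 0.762858
  V(0,0) = exp(-r*dt) * [p*0.146162 + (1-p)*0.762858] = 0.466544


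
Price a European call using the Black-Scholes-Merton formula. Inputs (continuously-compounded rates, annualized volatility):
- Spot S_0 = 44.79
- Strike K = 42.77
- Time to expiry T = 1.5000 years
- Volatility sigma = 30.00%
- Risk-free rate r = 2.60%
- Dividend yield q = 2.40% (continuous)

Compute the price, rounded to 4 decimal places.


Answer: Price = 7.2371

Derivation:
d1 = (ln(S/K) + (r - q + 0.5*sigma^2) * T) / (sigma * sqrt(T)) = 0.31747558
d2 = d1 - sigma * sqrt(T) = -0.04994788
exp(-rT) = 0.96175071; exp(-qT) = 0.96464029
C = S_0 * exp(-qT) * N(d1) - K * exp(-rT) * N(d2)
N(d1) = 0.62455862; N(d2) = 0.48008196
C = 44.7900 * 0.96464029 * 0.62455862 - 42.7700 * 0.96175071 * 0.48008196 = 7.2371


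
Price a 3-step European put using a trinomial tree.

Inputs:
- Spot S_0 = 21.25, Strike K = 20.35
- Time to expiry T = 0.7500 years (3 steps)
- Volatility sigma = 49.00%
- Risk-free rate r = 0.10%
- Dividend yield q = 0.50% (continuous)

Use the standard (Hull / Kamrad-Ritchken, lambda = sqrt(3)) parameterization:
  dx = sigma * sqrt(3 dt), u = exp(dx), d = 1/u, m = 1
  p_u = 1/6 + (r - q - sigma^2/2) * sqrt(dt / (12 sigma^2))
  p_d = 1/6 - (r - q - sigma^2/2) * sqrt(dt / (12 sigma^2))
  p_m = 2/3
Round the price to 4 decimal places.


dt = T/N = 0.250000; dx = sigma*sqrt(3*dt) = 0.424352
u = exp(dx) = 1.528600; d = 1/u = 0.654193
p_u = 0.130126, p_m = 0.666667, p_d = 0.203208
Discount per step: exp(-r*dt) = 0.999750
Stock lattice S(k, j) with j the centered position index:
  k=0: S(0,+0) = 21.2500
  k=1: S(1,-1) = 13.9016; S(1,+0) = 21.2500; S(1,+1) = 32.4828
  k=2: S(2,-2) = 9.0943; S(2,-1) = 13.9016; S(2,+0) = 21.2500; S(2,+1) = 32.4828; S(2,+2) = 49.6531
  k=3: S(3,-3) = 5.9495; S(3,-2) = 9.0943; S(3,-1) = 13.9016; S(3,+0) = 21.2500; S(3,+1) = 32.4828; S(3,+2) = 49.6531; S(3,+3) = 75.8998
Terminal payoffs V(N, j) = max(K - S_T, 0):
  V(3,-3) = 14.400545; V(3,-2) = 11.255662; V(3,-1) = 6.448393; V(3,+0) = 0.000000; V(3,+1) = 0.000000; V(3,+2) = 0.000000; V(3,+3) = 0.000000
Backward induction: V(k, j) = exp(-r*dt) * [p_u * V(k+1, j+1) + p_m * V(k+1, j) + p_d * V(k+1, j-1)]
  V(2,-2) = exp(-r*dt) * [p_u*6.448393 + p_m*11.255662 + p_d*14.400545] = 11.266360
  V(2,-1) = exp(-r*dt) * [p_u*0.000000 + p_m*6.448393 + p_d*11.255662] = 6.584519
  V(2,+0) = exp(-r*dt) * [p_u*0.000000 + p_m*0.000000 + p_d*6.448393] = 1.310035
  V(2,+1) = exp(-r*dt) * [p_u*0.000000 + p_m*0.000000 + p_d*0.000000] = 0.000000
  V(2,+2) = exp(-r*dt) * [p_u*0.000000 + p_m*0.000000 + p_d*0.000000] = 0.000000
  V(1,-1) = exp(-r*dt) * [p_u*1.310035 + p_m*6.584519 + p_d*11.266360] = 6.847847
  V(1,+0) = exp(-r*dt) * [p_u*0.000000 + p_m*1.310035 + p_d*6.584519] = 2.210828
  V(1,+1) = exp(-r*dt) * [p_u*0.000000 + p_m*0.000000 + p_d*1.310035] = 0.266143
  V(0,+0) = exp(-r*dt) * [p_u*0.266143 + p_m*2.210828 + p_d*6.847847] = 2.899327

Answer: Price = V(0,0) = 2.8993


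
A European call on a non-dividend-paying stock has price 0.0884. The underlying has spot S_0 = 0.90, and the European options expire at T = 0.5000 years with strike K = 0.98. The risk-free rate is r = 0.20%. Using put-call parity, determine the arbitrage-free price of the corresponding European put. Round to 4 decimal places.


Answer: Put price = 0.1674

Derivation:
Put-call parity: C - P = S_0 * exp(-qT) - K * exp(-rT).
S_0 * exp(-qT) = 0.9000 * 1.00000000 = 0.90000000
K * exp(-rT) = 0.9800 * 0.99900050 = 0.97902049
P = C - S*exp(-qT) + K*exp(-rT)
P = 0.0884 - 0.90000000 + 0.97902049 = 0.1674


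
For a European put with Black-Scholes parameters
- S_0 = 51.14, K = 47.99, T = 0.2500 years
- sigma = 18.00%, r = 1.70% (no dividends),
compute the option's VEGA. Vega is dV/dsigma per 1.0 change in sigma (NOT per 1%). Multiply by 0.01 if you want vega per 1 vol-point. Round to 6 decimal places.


Answer: Vega = 7.415686

Derivation:
d1 = 0.7986034888; d2 = 0.7086034888
phi(d1) = 0.2900150968; exp(-qT) = 1.0000000000; exp(-rT) = 0.9957590185
Vega = S * exp(-qT) * phi(d1) * sqrt(T) = 51.1400 * 1.0000000000 * 0.2900150968 * 0.5000000000 = 7.415686


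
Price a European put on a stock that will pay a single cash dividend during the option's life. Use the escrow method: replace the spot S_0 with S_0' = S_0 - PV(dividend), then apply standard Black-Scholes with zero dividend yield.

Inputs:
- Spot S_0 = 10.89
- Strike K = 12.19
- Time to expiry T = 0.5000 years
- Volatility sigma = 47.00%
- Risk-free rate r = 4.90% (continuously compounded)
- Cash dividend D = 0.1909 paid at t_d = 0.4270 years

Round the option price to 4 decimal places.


PV(D) = D * exp(-r * t_d) = 0.1909 * 0.97929437 = 0.18694729
S_0' = S_0 - PV(D) = 10.8900 - 0.18694729 = 10.70305271
d1 = (ln(S_0'/K) + (r + sigma^2/2)*T) / (sigma*sqrt(T)) = -0.15153733
d2 = d1 - sigma*sqrt(T) = -0.48387751
exp(-rT) = 0.97579769
N(-d1) = 0.56022407; N(-d2) = 0.68576360
P = K * exp(-rT) * N(-d2) - S_0' * N(-d1) = 12.1900 * 0.97579769 * 0.68576360 - 10.70305271 * 0.56022407 = 2.1610

Answer: Price = 2.1610


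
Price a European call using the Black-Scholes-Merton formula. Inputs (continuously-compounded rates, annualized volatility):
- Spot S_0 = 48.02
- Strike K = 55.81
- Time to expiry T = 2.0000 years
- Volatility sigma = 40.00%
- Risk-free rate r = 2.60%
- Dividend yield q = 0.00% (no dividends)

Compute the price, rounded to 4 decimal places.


Answer: Price = 8.9306

Derivation:
d1 = (ln(S/K) + (r - q + 0.5*sigma^2) * T) / (sigma * sqrt(T)) = 0.10900851
d2 = d1 - sigma * sqrt(T) = -0.45667691
exp(-rT) = 0.94932887; exp(-qT) = 1.00000000
C = S_0 * exp(-qT) * N(d1) - K * exp(-rT) * N(d2)
N(d1) = 0.54340213; N(d2) = 0.32395164
C = 48.0200 * 1.00000000 * 0.54340213 - 55.8100 * 0.94932887 * 0.32395164 = 8.9306


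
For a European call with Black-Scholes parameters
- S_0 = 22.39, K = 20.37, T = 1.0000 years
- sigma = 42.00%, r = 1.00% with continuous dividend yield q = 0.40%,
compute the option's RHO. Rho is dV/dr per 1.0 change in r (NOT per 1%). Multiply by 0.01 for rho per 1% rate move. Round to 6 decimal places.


d1 = 0.4494076199; d2 = 0.0294076199
phi(d1) = 0.3606230180; exp(-qT) = 0.9960079893; exp(-rT) = 0.9900498337
N(d2) = 0.5117302522
Rho = K*T*exp(-rT)*N(d2) = 20.3700 * 1.0000 * 0.9900498337 * 0.5117302522 = 10.320225

Answer: Rho = 10.320225


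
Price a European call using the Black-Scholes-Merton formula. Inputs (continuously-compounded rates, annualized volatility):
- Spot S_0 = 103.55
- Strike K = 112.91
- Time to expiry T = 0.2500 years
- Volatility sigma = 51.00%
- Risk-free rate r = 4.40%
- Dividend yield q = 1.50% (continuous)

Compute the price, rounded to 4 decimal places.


d1 = (ln(S/K) + (r - q + 0.5*sigma^2) * T) / (sigma * sqrt(T)) = -0.18342727
d2 = d1 - sigma * sqrt(T) = -0.43842727
exp(-rT) = 0.98906028; exp(-qT) = 0.99625702
C = S_0 * exp(-qT) * N(d1) - K * exp(-rT) * N(d2)
N(d1) = 0.42723139; N(d2) = 0.33053829
C = 103.5500 * 0.99625702 * 0.42723139 - 112.9100 * 0.98906028 * 0.33053829 = 7.1614

Answer: Price = 7.1614


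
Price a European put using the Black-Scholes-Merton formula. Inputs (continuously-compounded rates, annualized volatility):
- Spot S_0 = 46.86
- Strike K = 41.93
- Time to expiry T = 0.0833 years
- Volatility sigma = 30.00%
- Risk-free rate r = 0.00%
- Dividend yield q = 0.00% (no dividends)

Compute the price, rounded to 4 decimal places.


Answer: Price = 0.1807

Derivation:
d1 = (ln(S/K) + (r - q + 0.5*sigma^2) * T) / (sigma * sqrt(T)) = 1.32714769
d2 = d1 - sigma * sqrt(T) = 1.24056247
exp(-rT) = 1.00000000; exp(-qT) = 1.00000000
P = K * exp(-rT) * N(-d2) - S_0 * exp(-qT) * N(-d1)
N(-d1) = 0.09222992; N(-d2) = 0.10738371
P = 41.9300 * 1.00000000 * 0.10738371 - 46.8600 * 1.00000000 * 0.09222992 = 0.1807


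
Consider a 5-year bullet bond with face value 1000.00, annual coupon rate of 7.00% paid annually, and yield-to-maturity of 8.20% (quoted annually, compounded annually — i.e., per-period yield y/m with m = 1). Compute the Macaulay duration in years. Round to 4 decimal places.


Coupon per period c = face * coupon_rate / m = 70.000000
Periods per year m = 1; per-period yield y/m = 0.082000
Number of cashflows N = 5
Cashflows (t years, CF_t, discount factor 1/(1+y/m)^(m*t), PV):
  t = 1.0000: CF_t = 70.000000, DF = 0.924214, PV = 64.695009
  t = 2.0000: CF_t = 70.000000, DF = 0.854172, PV = 59.792060
  t = 3.0000: CF_t = 70.000000, DF = 0.789438, PV = 55.260684
  t = 4.0000: CF_t = 70.000000, DF = 0.729610, PV = 51.072721
  t = 5.0000: CF_t = 1070.000000, DF = 0.674316, PV = 721.518505
Price P = sum_t PV_t = 952.338979
Macaulay numerator sum_t t * PV_t:
  t * PV_t at t = 1.0000: 64.695009
  t * PV_t at t = 2.0000: 119.584121
  t * PV_t at t = 3.0000: 165.782053
  t * PV_t at t = 4.0000: 204.290884
  t * PV_t at t = 5.0000: 3607.592523
Macaulay duration D = (sum_t t * PV_t) / P = 4161.944590 / 952.338979 = 4.370234

Answer: Macaulay duration = 4.3702 years


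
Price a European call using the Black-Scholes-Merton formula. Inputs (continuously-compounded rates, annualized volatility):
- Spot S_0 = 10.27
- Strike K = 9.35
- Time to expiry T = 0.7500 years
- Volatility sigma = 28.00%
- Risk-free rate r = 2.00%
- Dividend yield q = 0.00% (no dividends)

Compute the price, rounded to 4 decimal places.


d1 = (ln(S/K) + (r - q + 0.5*sigma^2) * T) / (sigma * sqrt(T)) = 0.57013620
d2 = d1 - sigma * sqrt(T) = 0.32764908
exp(-rT) = 0.98511194; exp(-qT) = 1.00000000
C = S_0 * exp(-qT) * N(d1) - K * exp(-rT) * N(d2)
N(d1) = 0.71570734; N(d2) = 0.62841150
C = 10.2700 * 1.00000000 * 0.71570734 - 9.3500 * 0.98511194 * 0.62841150 = 1.5621

Answer: Price = 1.5621


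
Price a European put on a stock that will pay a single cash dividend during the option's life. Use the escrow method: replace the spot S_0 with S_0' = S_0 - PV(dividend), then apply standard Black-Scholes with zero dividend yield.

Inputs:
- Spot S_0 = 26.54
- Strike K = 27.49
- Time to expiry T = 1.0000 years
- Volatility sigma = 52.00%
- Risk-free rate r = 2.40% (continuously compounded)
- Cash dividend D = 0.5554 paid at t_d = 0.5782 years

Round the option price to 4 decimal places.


PV(D) = D * exp(-r * t_d) = 0.5554 * 0.98621904 = 0.54774605
S_0' = S_0 - PV(D) = 26.5400 - 0.54774605 = 25.99225395
d1 = (ln(S_0'/K) + (r + sigma^2/2)*T) / (sigma*sqrt(T)) = 0.19841590
d2 = d1 - sigma*sqrt(T) = -0.32158410
exp(-rT) = 0.97628571
N(-d1) = 0.42135984; N(-d2) = 0.62611611
P = K * exp(-rT) * N(-d2) - S_0' * N(-d1) = 27.4900 * 0.97628571 * 0.62611611 - 25.99225395 * 0.42135984 = 5.8517

Answer: Price = 5.8517


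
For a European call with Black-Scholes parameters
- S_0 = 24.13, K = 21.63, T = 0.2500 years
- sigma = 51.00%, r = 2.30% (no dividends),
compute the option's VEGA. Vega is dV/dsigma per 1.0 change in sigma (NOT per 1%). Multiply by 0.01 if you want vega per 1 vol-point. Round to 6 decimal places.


Answer: Vega = 4.070507

Derivation:
d1 = 0.5789691752; d2 = 0.3239691752
phi(d1) = 0.3373814175; exp(-qT) = 1.0000000000; exp(-rT) = 0.9942664996
Vega = S * exp(-qT) * phi(d1) * sqrt(T) = 24.1300 * 1.0000000000 * 0.3373814175 * 0.5000000000 = 4.070507


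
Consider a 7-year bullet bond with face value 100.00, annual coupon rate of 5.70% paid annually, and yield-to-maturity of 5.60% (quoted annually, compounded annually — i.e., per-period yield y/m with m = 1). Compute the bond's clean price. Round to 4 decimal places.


Coupon per period c = face * coupon_rate / m = 5.700000
Periods per year m = 1; per-period yield y/m = 0.056000
Number of cashflows N = 7
Cashflows (t years, CF_t, discount factor 1/(1+y/m)^(m*t), PV):
  t = 1.0000: CF_t = 5.700000, DF = 0.946970, PV = 5.397727
  t = 2.0000: CF_t = 5.700000, DF = 0.896752, PV = 5.111484
  t = 3.0000: CF_t = 5.700000, DF = 0.849197, PV = 4.840421
  t = 4.0000: CF_t = 5.700000, DF = 0.804163, PV = 4.583732
  t = 5.0000: CF_t = 5.700000, DF = 0.761518, PV = 4.340655
  t = 6.0000: CF_t = 5.700000, DF = 0.721135, PV = 4.110469
  t = 7.0000: CF_t = 105.700000, DF = 0.682893, PV = 72.181775
Price P = sum_t PV_t = 100.566263

Answer: Price = 100.5663


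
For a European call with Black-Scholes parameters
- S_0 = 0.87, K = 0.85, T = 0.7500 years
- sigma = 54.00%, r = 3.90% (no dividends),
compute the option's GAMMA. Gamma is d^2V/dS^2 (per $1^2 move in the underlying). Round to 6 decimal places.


d1 = 0.3461040850; d2 = -0.1215496331
phi(d1) = 0.3757495109; exp(-qT) = 1.0000000000; exp(-rT) = 0.9711736407
Gamma = exp(-qT) * phi(d1) / (S * sigma * sqrt(T)) = 1.0000000000 * 0.3757495109 / (0.8700 * 0.5400 * 0.8660254038) = 0.923538

Answer: Gamma = 0.923538


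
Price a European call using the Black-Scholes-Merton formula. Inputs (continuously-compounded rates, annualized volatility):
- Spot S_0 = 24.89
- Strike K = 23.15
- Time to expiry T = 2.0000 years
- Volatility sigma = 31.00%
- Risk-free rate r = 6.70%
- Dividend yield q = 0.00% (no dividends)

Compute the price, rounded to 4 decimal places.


d1 = (ln(S/K) + (r - q + 0.5*sigma^2) * T) / (sigma * sqrt(T)) = 0.69016208
d2 = d1 - sigma * sqrt(T) = 0.25175587
exp(-rT) = 0.87459006; exp(-qT) = 1.00000000
C = S_0 * exp(-qT) * N(d1) - K * exp(-rT) * N(d2)
N(d1) = 0.75495387; N(d2) = 0.59938512
C = 24.8900 * 1.00000000 * 0.75495387 - 23.1500 * 0.87459006 * 0.59938512 = 6.6552

Answer: Price = 6.6552


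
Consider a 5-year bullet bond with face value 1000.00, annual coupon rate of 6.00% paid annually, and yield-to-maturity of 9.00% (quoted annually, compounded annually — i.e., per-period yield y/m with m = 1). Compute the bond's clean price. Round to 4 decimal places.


Answer: Price = 883.3105

Derivation:
Coupon per period c = face * coupon_rate / m = 60.000000
Periods per year m = 1; per-period yield y/m = 0.090000
Number of cashflows N = 5
Cashflows (t years, CF_t, discount factor 1/(1+y/m)^(m*t), PV):
  t = 1.0000: CF_t = 60.000000, DF = 0.917431, PV = 55.045872
  t = 2.0000: CF_t = 60.000000, DF = 0.841680, PV = 50.500800
  t = 3.0000: CF_t = 60.000000, DF = 0.772183, PV = 46.331009
  t = 4.0000: CF_t = 60.000000, DF = 0.708425, PV = 42.505513
  t = 5.0000: CF_t = 1060.000000, DF = 0.649931, PV = 688.927269
Price P = sum_t PV_t = 883.310462


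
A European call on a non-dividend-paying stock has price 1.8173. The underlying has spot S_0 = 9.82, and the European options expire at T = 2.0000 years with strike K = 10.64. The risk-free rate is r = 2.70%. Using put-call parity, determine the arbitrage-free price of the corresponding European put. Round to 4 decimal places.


Answer: Put price = 2.0780

Derivation:
Put-call parity: C - P = S_0 * exp(-qT) - K * exp(-rT).
S_0 * exp(-qT) = 9.8200 * 1.00000000 = 9.82000000
K * exp(-rT) = 10.6400 * 0.94743211 = 10.08067761
P = C - S*exp(-qT) + K*exp(-rT)
P = 1.8173 - 9.82000000 + 10.08067761 = 2.0780


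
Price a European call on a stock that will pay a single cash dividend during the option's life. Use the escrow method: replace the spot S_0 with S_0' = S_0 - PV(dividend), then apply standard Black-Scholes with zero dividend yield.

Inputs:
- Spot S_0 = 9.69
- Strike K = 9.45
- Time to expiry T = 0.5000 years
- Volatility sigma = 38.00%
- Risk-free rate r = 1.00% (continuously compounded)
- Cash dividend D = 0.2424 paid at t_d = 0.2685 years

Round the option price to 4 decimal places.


Answer: Price = 1.0302

Derivation:
PV(D) = D * exp(-r * t_d) = 0.2424 * 0.99731860 = 0.24175003
S_0' = S_0 - PV(D) = 9.6900 - 0.24175003 = 9.44824997
d1 = (ln(S_0'/K) + (r + sigma^2/2)*T) / (sigma*sqrt(T)) = 0.15226910
d2 = d1 - sigma*sqrt(T) = -0.11643148
exp(-rT) = 0.99501248
N(d1) = 0.56051265; N(d2) = 0.45365529
C = S_0' * N(d1) - K * exp(-rT) * N(d2) = 9.44824997 * 0.56051265 - 9.4500 * 0.99501248 * 0.45365529 = 1.0302
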